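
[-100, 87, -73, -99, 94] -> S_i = Random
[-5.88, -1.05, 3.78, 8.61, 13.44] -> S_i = -5.88 + 4.83*i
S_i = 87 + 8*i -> [87, 95, 103, 111, 119]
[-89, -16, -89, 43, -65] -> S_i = Random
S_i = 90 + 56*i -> [90, 146, 202, 258, 314]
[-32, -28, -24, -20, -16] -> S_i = -32 + 4*i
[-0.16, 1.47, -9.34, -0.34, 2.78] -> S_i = Random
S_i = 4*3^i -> [4, 12, 36, 108, 324]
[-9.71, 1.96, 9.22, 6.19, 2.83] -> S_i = Random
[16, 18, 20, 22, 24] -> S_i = 16 + 2*i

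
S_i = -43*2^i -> [-43, -86, -172, -344, -688]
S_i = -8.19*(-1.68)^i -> [-8.19, 13.76, -23.12, 38.83, -65.24]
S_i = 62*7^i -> [62, 434, 3038, 21266, 148862]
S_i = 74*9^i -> [74, 666, 5994, 53946, 485514]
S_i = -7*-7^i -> [-7, 49, -343, 2401, -16807]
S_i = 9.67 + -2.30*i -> [9.67, 7.37, 5.07, 2.77, 0.47]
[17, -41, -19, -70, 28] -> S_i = Random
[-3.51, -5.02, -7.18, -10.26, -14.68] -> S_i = -3.51*1.43^i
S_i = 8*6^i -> [8, 48, 288, 1728, 10368]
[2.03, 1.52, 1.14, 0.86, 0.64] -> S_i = 2.03*0.75^i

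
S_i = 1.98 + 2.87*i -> [1.98, 4.85, 7.72, 10.59, 13.46]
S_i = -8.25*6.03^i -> [-8.25, -49.75, -299.98, -1808.86, -10907.45]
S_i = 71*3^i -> [71, 213, 639, 1917, 5751]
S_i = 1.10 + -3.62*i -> [1.1, -2.52, -6.14, -9.76, -13.38]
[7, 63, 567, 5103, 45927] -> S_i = 7*9^i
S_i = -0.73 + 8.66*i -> [-0.73, 7.93, 16.59, 25.25, 33.91]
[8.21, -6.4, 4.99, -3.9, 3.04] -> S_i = 8.21*(-0.78)^i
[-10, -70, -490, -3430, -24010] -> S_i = -10*7^i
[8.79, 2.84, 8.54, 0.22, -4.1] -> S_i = Random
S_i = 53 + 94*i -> [53, 147, 241, 335, 429]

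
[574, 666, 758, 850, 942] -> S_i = 574 + 92*i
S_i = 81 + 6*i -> [81, 87, 93, 99, 105]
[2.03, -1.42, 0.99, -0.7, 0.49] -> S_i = 2.03*(-0.70)^i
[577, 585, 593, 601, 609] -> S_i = 577 + 8*i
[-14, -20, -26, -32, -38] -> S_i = -14 + -6*i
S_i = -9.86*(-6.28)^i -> [-9.86, 61.92, -388.86, 2442.06, -15336.12]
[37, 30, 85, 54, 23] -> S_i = Random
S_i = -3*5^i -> [-3, -15, -75, -375, -1875]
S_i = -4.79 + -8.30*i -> [-4.79, -13.09, -21.39, -29.69, -37.99]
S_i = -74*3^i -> [-74, -222, -666, -1998, -5994]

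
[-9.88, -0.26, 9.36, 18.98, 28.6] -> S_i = -9.88 + 9.62*i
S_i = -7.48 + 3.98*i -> [-7.48, -3.5, 0.48, 4.46, 8.44]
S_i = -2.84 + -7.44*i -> [-2.84, -10.28, -17.72, -25.16, -32.6]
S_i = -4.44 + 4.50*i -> [-4.44, 0.06, 4.56, 9.06, 13.56]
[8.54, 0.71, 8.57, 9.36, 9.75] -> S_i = Random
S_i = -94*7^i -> [-94, -658, -4606, -32242, -225694]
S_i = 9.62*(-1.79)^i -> [9.62, -17.22, 30.82, -55.17, 98.76]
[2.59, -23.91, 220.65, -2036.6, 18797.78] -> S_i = 2.59*(-9.23)^i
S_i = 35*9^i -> [35, 315, 2835, 25515, 229635]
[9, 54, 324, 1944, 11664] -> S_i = 9*6^i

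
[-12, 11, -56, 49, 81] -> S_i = Random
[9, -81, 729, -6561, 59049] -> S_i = 9*-9^i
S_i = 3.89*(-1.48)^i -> [3.89, -5.76, 8.52, -12.61, 18.66]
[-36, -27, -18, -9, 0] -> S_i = -36 + 9*i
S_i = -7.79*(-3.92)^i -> [-7.79, 30.54, -119.7, 469.24, -1839.42]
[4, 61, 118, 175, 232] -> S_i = 4 + 57*i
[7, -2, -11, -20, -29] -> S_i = 7 + -9*i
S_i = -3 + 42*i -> [-3, 39, 81, 123, 165]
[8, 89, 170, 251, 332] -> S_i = 8 + 81*i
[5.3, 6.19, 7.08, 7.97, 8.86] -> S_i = 5.30 + 0.89*i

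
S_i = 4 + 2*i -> [4, 6, 8, 10, 12]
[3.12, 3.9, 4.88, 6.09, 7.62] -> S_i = 3.12*1.25^i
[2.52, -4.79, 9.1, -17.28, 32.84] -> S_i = 2.52*(-1.90)^i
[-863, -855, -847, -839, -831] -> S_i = -863 + 8*i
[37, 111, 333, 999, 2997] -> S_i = 37*3^i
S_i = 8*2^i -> [8, 16, 32, 64, 128]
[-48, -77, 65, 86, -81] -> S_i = Random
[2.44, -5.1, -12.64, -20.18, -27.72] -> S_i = 2.44 + -7.54*i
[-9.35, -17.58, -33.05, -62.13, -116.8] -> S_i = -9.35*1.88^i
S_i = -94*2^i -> [-94, -188, -376, -752, -1504]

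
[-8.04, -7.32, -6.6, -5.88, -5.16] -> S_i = -8.04 + 0.72*i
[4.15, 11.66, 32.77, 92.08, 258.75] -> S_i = 4.15*2.81^i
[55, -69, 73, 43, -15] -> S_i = Random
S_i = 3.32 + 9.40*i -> [3.32, 12.72, 22.12, 31.52, 40.92]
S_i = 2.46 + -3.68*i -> [2.46, -1.22, -4.9, -8.58, -12.26]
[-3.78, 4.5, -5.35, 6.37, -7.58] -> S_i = -3.78*(-1.19)^i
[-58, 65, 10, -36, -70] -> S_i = Random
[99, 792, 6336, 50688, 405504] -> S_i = 99*8^i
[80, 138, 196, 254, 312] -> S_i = 80 + 58*i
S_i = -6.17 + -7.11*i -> [-6.17, -13.28, -20.39, -27.5, -34.61]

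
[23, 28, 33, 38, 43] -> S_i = 23 + 5*i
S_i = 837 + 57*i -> [837, 894, 951, 1008, 1065]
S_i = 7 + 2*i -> [7, 9, 11, 13, 15]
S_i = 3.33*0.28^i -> [3.33, 0.93, 0.26, 0.07, 0.02]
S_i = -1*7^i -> [-1, -7, -49, -343, -2401]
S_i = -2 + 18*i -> [-2, 16, 34, 52, 70]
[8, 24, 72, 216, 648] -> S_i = 8*3^i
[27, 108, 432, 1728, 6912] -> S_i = 27*4^i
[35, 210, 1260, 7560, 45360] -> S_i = 35*6^i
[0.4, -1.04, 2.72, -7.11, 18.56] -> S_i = 0.40*(-2.61)^i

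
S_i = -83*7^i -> [-83, -581, -4067, -28469, -199283]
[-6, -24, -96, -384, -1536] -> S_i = -6*4^i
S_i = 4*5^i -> [4, 20, 100, 500, 2500]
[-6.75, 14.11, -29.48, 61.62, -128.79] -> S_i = -6.75*(-2.09)^i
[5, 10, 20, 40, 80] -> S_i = 5*2^i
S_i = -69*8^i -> [-69, -552, -4416, -35328, -282624]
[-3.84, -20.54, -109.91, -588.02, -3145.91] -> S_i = -3.84*5.35^i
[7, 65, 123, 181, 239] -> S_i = 7 + 58*i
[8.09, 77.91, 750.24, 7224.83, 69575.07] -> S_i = 8.09*9.63^i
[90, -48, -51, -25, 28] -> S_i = Random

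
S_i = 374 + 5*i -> [374, 379, 384, 389, 394]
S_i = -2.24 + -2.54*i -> [-2.24, -4.78, -7.32, -9.86, -12.4]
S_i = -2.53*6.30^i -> [-2.53, -15.94, -100.42, -632.62, -3985.5]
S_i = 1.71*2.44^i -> [1.71, 4.17, 10.18, 24.84, 60.61]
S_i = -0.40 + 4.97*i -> [-0.4, 4.57, 9.54, 14.51, 19.48]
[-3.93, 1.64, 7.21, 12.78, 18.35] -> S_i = -3.93 + 5.57*i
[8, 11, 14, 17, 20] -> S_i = 8 + 3*i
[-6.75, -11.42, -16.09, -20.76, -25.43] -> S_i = -6.75 + -4.67*i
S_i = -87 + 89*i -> [-87, 2, 91, 180, 269]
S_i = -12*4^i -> [-12, -48, -192, -768, -3072]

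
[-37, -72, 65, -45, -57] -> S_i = Random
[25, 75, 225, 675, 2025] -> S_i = 25*3^i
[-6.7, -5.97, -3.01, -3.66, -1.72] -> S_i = Random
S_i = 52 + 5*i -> [52, 57, 62, 67, 72]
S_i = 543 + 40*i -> [543, 583, 623, 663, 703]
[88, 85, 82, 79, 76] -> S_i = 88 + -3*i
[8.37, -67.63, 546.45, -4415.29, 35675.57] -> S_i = 8.37*(-8.08)^i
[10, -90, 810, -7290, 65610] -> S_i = 10*-9^i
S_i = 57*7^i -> [57, 399, 2793, 19551, 136857]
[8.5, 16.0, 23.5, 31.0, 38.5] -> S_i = 8.50 + 7.50*i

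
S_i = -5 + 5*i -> [-5, 0, 5, 10, 15]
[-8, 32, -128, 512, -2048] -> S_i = -8*-4^i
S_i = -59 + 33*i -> [-59, -26, 7, 40, 73]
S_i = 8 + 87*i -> [8, 95, 182, 269, 356]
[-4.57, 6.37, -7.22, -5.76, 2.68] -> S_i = Random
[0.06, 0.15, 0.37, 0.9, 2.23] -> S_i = 0.06*2.47^i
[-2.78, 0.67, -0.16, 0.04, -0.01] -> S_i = -2.78*(-0.24)^i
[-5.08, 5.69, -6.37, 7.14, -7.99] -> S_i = -5.08*(-1.12)^i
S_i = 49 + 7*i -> [49, 56, 63, 70, 77]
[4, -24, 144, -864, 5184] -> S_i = 4*-6^i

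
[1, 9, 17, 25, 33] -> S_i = 1 + 8*i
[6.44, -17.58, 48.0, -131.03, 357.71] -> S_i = 6.44*(-2.73)^i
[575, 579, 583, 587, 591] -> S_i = 575 + 4*i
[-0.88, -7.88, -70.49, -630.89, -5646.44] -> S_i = -0.88*8.95^i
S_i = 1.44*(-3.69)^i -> [1.44, -5.31, 19.61, -72.35, 266.97]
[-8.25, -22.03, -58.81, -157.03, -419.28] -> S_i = -8.25*2.67^i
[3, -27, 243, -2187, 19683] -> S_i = 3*-9^i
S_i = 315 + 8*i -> [315, 323, 331, 339, 347]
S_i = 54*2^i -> [54, 108, 216, 432, 864]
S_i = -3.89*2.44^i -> [-3.89, -9.49, -23.16, -56.51, -137.88]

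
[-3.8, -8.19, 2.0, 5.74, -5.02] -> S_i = Random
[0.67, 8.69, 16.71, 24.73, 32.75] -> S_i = 0.67 + 8.02*i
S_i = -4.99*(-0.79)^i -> [-4.99, 3.94, -3.11, 2.46, -1.94]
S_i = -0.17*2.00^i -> [-0.17, -0.34, -0.68, -1.36, -2.72]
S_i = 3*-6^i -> [3, -18, 108, -648, 3888]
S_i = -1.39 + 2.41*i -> [-1.39, 1.02, 3.43, 5.84, 8.25]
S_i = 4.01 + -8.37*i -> [4.01, -4.36, -12.73, -21.1, -29.47]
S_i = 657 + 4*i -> [657, 661, 665, 669, 673]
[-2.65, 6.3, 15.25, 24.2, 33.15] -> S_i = -2.65 + 8.95*i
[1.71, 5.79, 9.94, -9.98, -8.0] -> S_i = Random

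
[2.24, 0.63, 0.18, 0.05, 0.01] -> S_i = 2.24*0.28^i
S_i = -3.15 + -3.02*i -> [-3.15, -6.17, -9.19, -12.21, -15.23]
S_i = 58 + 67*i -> [58, 125, 192, 259, 326]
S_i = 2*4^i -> [2, 8, 32, 128, 512]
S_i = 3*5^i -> [3, 15, 75, 375, 1875]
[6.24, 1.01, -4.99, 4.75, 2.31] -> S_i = Random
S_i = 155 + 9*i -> [155, 164, 173, 182, 191]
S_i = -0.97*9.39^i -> [-0.97, -9.11, -85.53, -803.1, -7541.09]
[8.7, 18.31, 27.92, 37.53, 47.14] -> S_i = 8.70 + 9.61*i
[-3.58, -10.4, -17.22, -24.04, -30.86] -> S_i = -3.58 + -6.82*i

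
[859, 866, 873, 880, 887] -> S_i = 859 + 7*i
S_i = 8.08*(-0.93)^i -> [8.08, -7.51, 6.99, -6.5, 6.04]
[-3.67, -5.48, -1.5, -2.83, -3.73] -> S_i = Random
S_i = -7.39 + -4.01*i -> [-7.39, -11.4, -15.41, -19.42, -23.43]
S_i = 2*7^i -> [2, 14, 98, 686, 4802]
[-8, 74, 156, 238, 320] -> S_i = -8 + 82*i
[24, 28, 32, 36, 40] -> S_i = 24 + 4*i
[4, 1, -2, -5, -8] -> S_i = 4 + -3*i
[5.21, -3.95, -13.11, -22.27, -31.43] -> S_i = 5.21 + -9.16*i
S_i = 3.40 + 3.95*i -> [3.4, 7.35, 11.3, 15.25, 19.2]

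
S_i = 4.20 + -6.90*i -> [4.2, -2.7, -9.6, -16.5, -23.4]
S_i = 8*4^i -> [8, 32, 128, 512, 2048]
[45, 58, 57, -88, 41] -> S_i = Random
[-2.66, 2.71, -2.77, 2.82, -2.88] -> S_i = -2.66*(-1.02)^i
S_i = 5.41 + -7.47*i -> [5.41, -2.06, -9.53, -17.0, -24.47]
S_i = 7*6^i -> [7, 42, 252, 1512, 9072]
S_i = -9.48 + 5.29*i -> [-9.48, -4.19, 1.1, 6.39, 11.68]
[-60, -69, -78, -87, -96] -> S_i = -60 + -9*i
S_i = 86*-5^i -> [86, -430, 2150, -10750, 53750]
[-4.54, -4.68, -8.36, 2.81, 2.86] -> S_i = Random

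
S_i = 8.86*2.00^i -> [8.86, 17.72, 35.44, 70.88, 141.76]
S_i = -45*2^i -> [-45, -90, -180, -360, -720]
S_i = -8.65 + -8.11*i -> [-8.65, -16.76, -24.87, -32.98, -41.09]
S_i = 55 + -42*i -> [55, 13, -29, -71, -113]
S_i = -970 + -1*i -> [-970, -971, -972, -973, -974]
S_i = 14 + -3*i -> [14, 11, 8, 5, 2]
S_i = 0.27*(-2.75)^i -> [0.27, -0.74, 2.04, -5.62, 15.44]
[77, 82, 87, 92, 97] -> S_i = 77 + 5*i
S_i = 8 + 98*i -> [8, 106, 204, 302, 400]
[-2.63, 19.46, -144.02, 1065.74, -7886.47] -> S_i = -2.63*(-7.40)^i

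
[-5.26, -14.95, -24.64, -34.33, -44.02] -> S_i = -5.26 + -9.69*i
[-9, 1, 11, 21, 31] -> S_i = -9 + 10*i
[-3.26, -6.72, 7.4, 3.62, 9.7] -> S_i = Random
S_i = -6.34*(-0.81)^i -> [-6.34, 5.14, -4.16, 3.37, -2.73]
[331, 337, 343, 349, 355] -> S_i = 331 + 6*i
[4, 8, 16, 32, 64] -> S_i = 4*2^i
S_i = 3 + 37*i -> [3, 40, 77, 114, 151]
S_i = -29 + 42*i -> [-29, 13, 55, 97, 139]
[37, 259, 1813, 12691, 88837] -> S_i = 37*7^i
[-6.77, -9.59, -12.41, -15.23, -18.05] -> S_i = -6.77 + -2.82*i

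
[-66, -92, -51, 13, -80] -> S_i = Random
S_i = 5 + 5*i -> [5, 10, 15, 20, 25]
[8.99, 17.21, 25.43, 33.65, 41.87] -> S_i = 8.99 + 8.22*i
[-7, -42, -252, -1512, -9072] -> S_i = -7*6^i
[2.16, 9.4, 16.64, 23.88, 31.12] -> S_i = 2.16 + 7.24*i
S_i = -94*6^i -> [-94, -564, -3384, -20304, -121824]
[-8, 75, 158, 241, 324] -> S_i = -8 + 83*i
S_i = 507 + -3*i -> [507, 504, 501, 498, 495]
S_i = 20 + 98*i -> [20, 118, 216, 314, 412]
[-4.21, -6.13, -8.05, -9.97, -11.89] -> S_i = -4.21 + -1.92*i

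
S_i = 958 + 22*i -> [958, 980, 1002, 1024, 1046]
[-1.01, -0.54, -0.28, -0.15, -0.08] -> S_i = -1.01*0.53^i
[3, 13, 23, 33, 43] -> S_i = 3 + 10*i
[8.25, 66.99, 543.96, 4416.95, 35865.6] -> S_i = 8.25*8.12^i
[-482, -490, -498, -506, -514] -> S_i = -482 + -8*i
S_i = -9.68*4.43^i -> [-9.68, -42.88, -189.97, -841.56, -3728.12]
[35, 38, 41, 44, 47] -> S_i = 35 + 3*i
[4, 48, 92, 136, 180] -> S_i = 4 + 44*i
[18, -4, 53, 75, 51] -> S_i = Random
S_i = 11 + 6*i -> [11, 17, 23, 29, 35]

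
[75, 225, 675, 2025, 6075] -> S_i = 75*3^i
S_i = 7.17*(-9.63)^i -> [7.17, -69.05, 664.92, -6403.21, 61662.95]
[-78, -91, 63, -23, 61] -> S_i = Random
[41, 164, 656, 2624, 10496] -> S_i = 41*4^i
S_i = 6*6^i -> [6, 36, 216, 1296, 7776]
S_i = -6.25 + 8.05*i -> [-6.25, 1.8, 9.85, 17.9, 25.95]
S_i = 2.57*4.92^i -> [2.57, 12.64, 62.21, 306.08, 1505.89]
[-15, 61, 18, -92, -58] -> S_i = Random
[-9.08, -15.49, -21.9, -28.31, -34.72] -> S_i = -9.08 + -6.41*i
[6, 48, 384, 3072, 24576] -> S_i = 6*8^i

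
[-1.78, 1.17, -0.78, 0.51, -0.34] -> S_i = -1.78*(-0.66)^i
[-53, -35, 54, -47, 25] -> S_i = Random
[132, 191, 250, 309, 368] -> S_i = 132 + 59*i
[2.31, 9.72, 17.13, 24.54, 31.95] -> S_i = 2.31 + 7.41*i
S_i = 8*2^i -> [8, 16, 32, 64, 128]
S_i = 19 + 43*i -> [19, 62, 105, 148, 191]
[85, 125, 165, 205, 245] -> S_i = 85 + 40*i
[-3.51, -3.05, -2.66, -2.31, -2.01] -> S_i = -3.51*0.87^i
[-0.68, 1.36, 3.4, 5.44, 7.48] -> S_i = -0.68 + 2.04*i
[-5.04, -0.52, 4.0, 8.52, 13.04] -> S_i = -5.04 + 4.52*i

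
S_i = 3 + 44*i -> [3, 47, 91, 135, 179]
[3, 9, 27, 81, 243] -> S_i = 3*3^i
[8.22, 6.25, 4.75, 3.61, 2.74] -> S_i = 8.22*0.76^i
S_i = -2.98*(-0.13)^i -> [-2.98, 0.39, -0.05, 0.01, -0.0]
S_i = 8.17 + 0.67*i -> [8.17, 8.84, 9.51, 10.18, 10.85]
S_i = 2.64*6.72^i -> [2.64, 17.74, 119.22, 801.15, 5383.7]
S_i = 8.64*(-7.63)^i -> [8.64, -65.92, 502.99, -3837.84, 29282.75]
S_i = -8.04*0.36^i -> [-8.04, -2.89, -1.04, -0.38, -0.14]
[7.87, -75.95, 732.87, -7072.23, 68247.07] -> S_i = 7.87*(-9.65)^i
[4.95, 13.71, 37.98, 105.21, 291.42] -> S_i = 4.95*2.77^i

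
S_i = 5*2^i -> [5, 10, 20, 40, 80]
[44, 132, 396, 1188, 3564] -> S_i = 44*3^i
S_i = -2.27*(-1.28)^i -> [-2.27, 2.91, -3.72, 4.76, -6.09]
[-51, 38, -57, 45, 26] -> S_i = Random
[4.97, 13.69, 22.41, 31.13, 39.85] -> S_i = 4.97 + 8.72*i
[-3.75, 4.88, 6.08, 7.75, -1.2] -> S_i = Random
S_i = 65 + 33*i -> [65, 98, 131, 164, 197]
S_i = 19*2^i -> [19, 38, 76, 152, 304]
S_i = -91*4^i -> [-91, -364, -1456, -5824, -23296]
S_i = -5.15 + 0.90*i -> [-5.15, -4.25, -3.35, -2.45, -1.55]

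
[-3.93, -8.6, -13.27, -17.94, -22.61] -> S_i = -3.93 + -4.67*i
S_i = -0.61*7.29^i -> [-0.61, -4.45, -32.42, -236.33, -1722.82]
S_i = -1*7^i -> [-1, -7, -49, -343, -2401]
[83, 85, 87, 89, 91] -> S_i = 83 + 2*i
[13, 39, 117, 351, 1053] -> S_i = 13*3^i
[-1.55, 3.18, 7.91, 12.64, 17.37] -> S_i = -1.55 + 4.73*i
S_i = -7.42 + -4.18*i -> [-7.42, -11.6, -15.78, -19.96, -24.14]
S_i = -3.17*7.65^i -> [-3.17, -24.25, -185.52, -1419.2, -10856.88]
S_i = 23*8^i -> [23, 184, 1472, 11776, 94208]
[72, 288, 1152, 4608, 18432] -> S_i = 72*4^i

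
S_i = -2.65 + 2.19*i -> [-2.65, -0.46, 1.73, 3.92, 6.11]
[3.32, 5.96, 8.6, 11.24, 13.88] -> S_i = 3.32 + 2.64*i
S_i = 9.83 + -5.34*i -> [9.83, 4.49, -0.85, -6.19, -11.53]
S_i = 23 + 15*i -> [23, 38, 53, 68, 83]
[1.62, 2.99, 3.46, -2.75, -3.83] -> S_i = Random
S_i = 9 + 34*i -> [9, 43, 77, 111, 145]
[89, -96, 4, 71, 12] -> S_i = Random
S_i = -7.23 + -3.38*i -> [-7.23, -10.61, -13.99, -17.37, -20.75]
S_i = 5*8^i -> [5, 40, 320, 2560, 20480]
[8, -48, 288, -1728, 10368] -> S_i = 8*-6^i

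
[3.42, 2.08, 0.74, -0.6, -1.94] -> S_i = 3.42 + -1.34*i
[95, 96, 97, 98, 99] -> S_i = 95 + 1*i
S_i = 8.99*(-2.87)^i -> [8.99, -25.8, 74.05, -212.52, 609.94]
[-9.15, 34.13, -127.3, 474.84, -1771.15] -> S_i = -9.15*(-3.73)^i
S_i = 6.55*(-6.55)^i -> [6.55, -42.9, 281.01, -1840.62, 12056.09]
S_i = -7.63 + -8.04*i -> [-7.63, -15.67, -23.71, -31.75, -39.79]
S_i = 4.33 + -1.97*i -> [4.33, 2.36, 0.39, -1.58, -3.55]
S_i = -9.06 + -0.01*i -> [-9.06, -9.07, -9.08, -9.09, -9.1]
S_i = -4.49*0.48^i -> [-4.49, -2.16, -1.03, -0.5, -0.24]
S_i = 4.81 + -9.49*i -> [4.81, -4.68, -14.17, -23.66, -33.15]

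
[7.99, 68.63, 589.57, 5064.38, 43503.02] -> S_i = 7.99*8.59^i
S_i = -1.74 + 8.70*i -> [-1.74, 6.96, 15.66, 24.36, 33.06]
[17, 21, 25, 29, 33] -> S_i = 17 + 4*i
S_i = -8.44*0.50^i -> [-8.44, -4.22, -2.11, -1.06, -0.53]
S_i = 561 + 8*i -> [561, 569, 577, 585, 593]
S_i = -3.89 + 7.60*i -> [-3.89, 3.71, 11.31, 18.91, 26.51]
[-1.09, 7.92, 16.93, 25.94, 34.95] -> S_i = -1.09 + 9.01*i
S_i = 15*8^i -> [15, 120, 960, 7680, 61440]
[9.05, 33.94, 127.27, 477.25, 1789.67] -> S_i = 9.05*3.75^i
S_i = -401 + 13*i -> [-401, -388, -375, -362, -349]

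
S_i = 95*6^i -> [95, 570, 3420, 20520, 123120]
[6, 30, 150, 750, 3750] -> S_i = 6*5^i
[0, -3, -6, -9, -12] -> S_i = 0 + -3*i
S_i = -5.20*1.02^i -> [-5.2, -5.3, -5.41, -5.52, -5.63]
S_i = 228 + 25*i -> [228, 253, 278, 303, 328]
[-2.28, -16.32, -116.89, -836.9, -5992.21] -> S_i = -2.28*7.16^i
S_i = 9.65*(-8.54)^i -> [9.65, -82.41, 703.79, -6010.37, 51328.53]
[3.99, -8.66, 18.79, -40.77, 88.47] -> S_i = 3.99*(-2.17)^i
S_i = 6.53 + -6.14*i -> [6.53, 0.39, -5.75, -11.89, -18.03]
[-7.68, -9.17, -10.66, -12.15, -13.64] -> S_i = -7.68 + -1.49*i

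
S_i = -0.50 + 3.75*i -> [-0.5, 3.25, 7.0, 10.75, 14.5]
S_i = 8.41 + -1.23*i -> [8.41, 7.18, 5.95, 4.72, 3.49]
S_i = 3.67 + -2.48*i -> [3.67, 1.19, -1.29, -3.77, -6.25]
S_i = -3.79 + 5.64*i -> [-3.79, 1.85, 7.49, 13.13, 18.77]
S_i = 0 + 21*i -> [0, 21, 42, 63, 84]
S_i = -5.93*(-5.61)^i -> [-5.93, 33.27, -186.63, 1046.99, -5873.62]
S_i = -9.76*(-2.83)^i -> [-9.76, 27.62, -78.17, 221.21, -626.03]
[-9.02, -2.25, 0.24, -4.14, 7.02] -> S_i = Random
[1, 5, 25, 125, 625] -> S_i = 1*5^i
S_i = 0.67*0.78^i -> [0.67, 0.52, 0.41, 0.32, 0.25]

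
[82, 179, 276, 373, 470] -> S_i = 82 + 97*i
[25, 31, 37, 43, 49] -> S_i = 25 + 6*i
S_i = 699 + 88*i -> [699, 787, 875, 963, 1051]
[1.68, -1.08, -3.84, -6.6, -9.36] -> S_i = 1.68 + -2.76*i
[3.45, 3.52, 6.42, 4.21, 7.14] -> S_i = Random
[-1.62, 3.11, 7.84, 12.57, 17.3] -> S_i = -1.62 + 4.73*i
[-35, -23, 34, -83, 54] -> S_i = Random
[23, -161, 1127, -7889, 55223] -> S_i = 23*-7^i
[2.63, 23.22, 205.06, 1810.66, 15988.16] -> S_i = 2.63*8.83^i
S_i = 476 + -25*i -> [476, 451, 426, 401, 376]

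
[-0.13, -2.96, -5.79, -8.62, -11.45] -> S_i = -0.13 + -2.83*i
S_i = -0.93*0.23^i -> [-0.93, -0.21, -0.05, -0.01, -0.0]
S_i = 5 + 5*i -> [5, 10, 15, 20, 25]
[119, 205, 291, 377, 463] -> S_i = 119 + 86*i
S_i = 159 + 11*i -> [159, 170, 181, 192, 203]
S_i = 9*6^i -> [9, 54, 324, 1944, 11664]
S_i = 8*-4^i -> [8, -32, 128, -512, 2048]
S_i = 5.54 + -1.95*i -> [5.54, 3.59, 1.64, -0.31, -2.26]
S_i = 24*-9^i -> [24, -216, 1944, -17496, 157464]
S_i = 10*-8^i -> [10, -80, 640, -5120, 40960]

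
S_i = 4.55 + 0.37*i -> [4.55, 4.92, 5.29, 5.66, 6.03]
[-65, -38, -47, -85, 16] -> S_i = Random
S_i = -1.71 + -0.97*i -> [-1.71, -2.68, -3.65, -4.62, -5.59]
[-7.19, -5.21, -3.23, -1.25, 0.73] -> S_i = -7.19 + 1.98*i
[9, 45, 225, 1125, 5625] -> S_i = 9*5^i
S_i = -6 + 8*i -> [-6, 2, 10, 18, 26]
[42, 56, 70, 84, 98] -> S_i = 42 + 14*i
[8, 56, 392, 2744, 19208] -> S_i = 8*7^i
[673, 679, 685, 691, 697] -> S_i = 673 + 6*i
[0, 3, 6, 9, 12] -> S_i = 0 + 3*i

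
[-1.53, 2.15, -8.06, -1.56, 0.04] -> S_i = Random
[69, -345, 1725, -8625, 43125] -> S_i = 69*-5^i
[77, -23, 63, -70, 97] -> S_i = Random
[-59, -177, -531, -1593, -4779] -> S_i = -59*3^i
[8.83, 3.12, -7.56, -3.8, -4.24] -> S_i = Random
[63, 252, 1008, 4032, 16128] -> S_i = 63*4^i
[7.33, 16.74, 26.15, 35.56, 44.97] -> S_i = 7.33 + 9.41*i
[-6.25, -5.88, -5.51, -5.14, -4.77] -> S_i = -6.25 + 0.37*i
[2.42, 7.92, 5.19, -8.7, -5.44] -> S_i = Random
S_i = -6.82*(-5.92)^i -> [-6.82, 40.37, -239.02, 1414.98, -8376.67]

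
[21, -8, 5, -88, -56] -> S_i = Random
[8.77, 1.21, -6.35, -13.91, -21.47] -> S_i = 8.77 + -7.56*i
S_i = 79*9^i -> [79, 711, 6399, 57591, 518319]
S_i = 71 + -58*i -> [71, 13, -45, -103, -161]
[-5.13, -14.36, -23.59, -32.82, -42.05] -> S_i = -5.13 + -9.23*i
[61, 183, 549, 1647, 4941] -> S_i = 61*3^i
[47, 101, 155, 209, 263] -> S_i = 47 + 54*i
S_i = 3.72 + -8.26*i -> [3.72, -4.54, -12.8, -21.06, -29.32]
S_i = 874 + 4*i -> [874, 878, 882, 886, 890]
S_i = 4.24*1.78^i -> [4.24, 7.55, 13.43, 23.91, 42.56]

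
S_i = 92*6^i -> [92, 552, 3312, 19872, 119232]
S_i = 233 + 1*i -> [233, 234, 235, 236, 237]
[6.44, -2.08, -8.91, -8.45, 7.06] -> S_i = Random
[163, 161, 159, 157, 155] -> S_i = 163 + -2*i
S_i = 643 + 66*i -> [643, 709, 775, 841, 907]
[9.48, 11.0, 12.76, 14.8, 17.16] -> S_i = 9.48*1.16^i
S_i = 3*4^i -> [3, 12, 48, 192, 768]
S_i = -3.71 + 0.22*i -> [-3.71, -3.49, -3.27, -3.05, -2.83]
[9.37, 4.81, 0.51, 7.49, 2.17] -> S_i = Random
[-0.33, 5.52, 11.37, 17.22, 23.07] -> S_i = -0.33 + 5.85*i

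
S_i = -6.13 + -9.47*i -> [-6.13, -15.6, -25.07, -34.54, -44.01]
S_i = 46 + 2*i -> [46, 48, 50, 52, 54]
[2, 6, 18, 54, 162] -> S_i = 2*3^i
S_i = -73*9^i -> [-73, -657, -5913, -53217, -478953]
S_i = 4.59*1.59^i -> [4.59, 7.3, 11.6, 18.45, 29.34]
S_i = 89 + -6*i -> [89, 83, 77, 71, 65]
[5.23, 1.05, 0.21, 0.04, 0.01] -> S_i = 5.23*0.20^i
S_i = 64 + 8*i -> [64, 72, 80, 88, 96]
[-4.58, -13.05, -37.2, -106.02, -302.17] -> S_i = -4.58*2.85^i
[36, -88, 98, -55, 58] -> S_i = Random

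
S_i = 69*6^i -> [69, 414, 2484, 14904, 89424]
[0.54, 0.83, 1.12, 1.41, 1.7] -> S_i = 0.54 + 0.29*i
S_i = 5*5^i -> [5, 25, 125, 625, 3125]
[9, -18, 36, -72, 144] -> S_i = 9*-2^i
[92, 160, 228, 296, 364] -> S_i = 92 + 68*i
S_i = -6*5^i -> [-6, -30, -150, -750, -3750]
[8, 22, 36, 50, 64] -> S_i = 8 + 14*i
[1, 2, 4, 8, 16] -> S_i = 1*2^i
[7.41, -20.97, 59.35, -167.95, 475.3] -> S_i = 7.41*(-2.83)^i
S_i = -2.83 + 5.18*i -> [-2.83, 2.35, 7.53, 12.71, 17.89]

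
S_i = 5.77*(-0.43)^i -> [5.77, -2.48, 1.07, -0.46, 0.2]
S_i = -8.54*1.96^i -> [-8.54, -16.74, -32.81, -64.3, -126.03]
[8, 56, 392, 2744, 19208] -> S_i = 8*7^i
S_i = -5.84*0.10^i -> [-5.84, -0.58, -0.06, -0.01, -0.0]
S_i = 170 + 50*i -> [170, 220, 270, 320, 370]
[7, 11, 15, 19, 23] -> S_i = 7 + 4*i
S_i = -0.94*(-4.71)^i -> [-0.94, 4.43, -20.85, 98.22, -462.61]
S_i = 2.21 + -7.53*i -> [2.21, -5.32, -12.85, -20.38, -27.91]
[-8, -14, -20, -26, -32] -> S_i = -8 + -6*i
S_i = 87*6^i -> [87, 522, 3132, 18792, 112752]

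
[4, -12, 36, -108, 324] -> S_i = 4*-3^i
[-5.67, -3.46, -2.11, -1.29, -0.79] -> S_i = -5.67*0.61^i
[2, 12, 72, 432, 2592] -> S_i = 2*6^i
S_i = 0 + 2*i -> [0, 2, 4, 6, 8]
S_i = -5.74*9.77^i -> [-5.74, -56.08, -547.9, -5352.98, -52298.61]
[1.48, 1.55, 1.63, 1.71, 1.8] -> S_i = 1.48*1.05^i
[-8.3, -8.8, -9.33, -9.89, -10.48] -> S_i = -8.30*1.06^i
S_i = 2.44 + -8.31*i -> [2.44, -5.87, -14.18, -22.49, -30.8]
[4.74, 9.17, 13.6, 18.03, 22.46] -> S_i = 4.74 + 4.43*i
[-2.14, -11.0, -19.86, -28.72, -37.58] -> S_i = -2.14 + -8.86*i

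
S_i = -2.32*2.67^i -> [-2.32, -6.19, -16.54, -44.16, -117.91]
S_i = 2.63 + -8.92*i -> [2.63, -6.29, -15.21, -24.13, -33.05]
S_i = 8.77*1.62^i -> [8.77, 14.21, 23.02, 37.29, 60.4]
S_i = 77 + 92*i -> [77, 169, 261, 353, 445]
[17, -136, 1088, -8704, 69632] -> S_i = 17*-8^i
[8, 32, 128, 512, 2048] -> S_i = 8*4^i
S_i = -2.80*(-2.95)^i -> [-2.8, 8.26, -24.37, 71.88, -212.05]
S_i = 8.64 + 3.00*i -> [8.64, 11.64, 14.64, 17.64, 20.64]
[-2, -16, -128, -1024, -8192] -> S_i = -2*8^i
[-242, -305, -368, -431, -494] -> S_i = -242 + -63*i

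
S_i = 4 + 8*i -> [4, 12, 20, 28, 36]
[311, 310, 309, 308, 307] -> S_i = 311 + -1*i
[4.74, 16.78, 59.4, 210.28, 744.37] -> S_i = 4.74*3.54^i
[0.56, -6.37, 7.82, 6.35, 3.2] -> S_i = Random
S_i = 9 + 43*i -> [9, 52, 95, 138, 181]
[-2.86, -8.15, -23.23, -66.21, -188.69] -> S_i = -2.86*2.85^i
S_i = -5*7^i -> [-5, -35, -245, -1715, -12005]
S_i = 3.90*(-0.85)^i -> [3.9, -3.32, 2.82, -2.4, 2.04]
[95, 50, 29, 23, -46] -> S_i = Random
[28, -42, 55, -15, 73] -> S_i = Random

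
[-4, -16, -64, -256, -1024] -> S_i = -4*4^i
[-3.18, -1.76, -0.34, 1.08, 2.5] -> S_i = -3.18 + 1.42*i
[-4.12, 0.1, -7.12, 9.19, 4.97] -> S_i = Random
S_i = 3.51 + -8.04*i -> [3.51, -4.53, -12.57, -20.61, -28.65]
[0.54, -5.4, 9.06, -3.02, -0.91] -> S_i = Random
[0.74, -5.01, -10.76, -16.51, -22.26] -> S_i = 0.74 + -5.75*i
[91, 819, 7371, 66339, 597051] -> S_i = 91*9^i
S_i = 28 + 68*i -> [28, 96, 164, 232, 300]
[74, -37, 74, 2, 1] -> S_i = Random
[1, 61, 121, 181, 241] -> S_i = 1 + 60*i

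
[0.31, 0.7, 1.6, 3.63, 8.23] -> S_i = 0.31*2.27^i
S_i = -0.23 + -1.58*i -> [-0.23, -1.81, -3.39, -4.97, -6.55]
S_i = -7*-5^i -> [-7, 35, -175, 875, -4375]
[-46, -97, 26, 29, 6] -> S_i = Random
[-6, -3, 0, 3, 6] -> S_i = -6 + 3*i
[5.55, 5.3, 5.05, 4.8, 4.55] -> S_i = 5.55 + -0.25*i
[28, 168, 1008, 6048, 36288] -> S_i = 28*6^i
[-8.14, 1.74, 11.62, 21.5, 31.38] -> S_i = -8.14 + 9.88*i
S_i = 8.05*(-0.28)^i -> [8.05, -2.25, 0.63, -0.18, 0.05]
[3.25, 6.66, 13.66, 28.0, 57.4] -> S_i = 3.25*2.05^i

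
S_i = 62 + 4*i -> [62, 66, 70, 74, 78]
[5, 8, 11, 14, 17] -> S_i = 5 + 3*i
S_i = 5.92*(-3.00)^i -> [5.92, -17.76, 53.28, -159.84, 479.52]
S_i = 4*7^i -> [4, 28, 196, 1372, 9604]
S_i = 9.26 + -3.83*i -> [9.26, 5.43, 1.6, -2.23, -6.06]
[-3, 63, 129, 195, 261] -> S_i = -3 + 66*i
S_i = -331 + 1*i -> [-331, -330, -329, -328, -327]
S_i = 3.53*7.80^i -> [3.53, 27.53, 214.77, 1675.17, 13066.31]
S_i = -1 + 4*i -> [-1, 3, 7, 11, 15]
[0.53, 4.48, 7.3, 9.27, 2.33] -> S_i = Random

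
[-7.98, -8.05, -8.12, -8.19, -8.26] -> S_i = -7.98 + -0.07*i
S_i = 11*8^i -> [11, 88, 704, 5632, 45056]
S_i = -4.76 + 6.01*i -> [-4.76, 1.25, 7.26, 13.27, 19.28]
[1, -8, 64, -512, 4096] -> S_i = 1*-8^i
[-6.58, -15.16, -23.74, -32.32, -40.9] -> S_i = -6.58 + -8.58*i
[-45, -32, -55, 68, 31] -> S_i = Random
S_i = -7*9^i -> [-7, -63, -567, -5103, -45927]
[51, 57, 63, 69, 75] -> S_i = 51 + 6*i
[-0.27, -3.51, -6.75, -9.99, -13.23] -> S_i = -0.27 + -3.24*i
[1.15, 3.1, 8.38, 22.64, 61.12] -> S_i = 1.15*2.70^i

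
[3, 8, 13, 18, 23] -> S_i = 3 + 5*i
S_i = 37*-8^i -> [37, -296, 2368, -18944, 151552]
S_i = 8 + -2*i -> [8, 6, 4, 2, 0]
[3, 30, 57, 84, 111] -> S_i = 3 + 27*i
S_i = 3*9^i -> [3, 27, 243, 2187, 19683]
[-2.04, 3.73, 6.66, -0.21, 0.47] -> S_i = Random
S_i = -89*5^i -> [-89, -445, -2225, -11125, -55625]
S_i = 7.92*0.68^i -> [7.92, 5.39, 3.66, 2.49, 1.69]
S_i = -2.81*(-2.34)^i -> [-2.81, 6.58, -15.39, 36.0, -84.25]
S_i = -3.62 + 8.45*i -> [-3.62, 4.83, 13.28, 21.73, 30.18]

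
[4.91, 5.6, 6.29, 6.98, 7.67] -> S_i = 4.91 + 0.69*i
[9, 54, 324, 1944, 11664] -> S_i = 9*6^i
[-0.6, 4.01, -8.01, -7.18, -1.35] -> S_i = Random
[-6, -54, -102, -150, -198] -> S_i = -6 + -48*i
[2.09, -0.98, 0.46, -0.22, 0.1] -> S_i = 2.09*(-0.47)^i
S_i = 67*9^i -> [67, 603, 5427, 48843, 439587]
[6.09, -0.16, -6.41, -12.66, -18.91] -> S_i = 6.09 + -6.25*i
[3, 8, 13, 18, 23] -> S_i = 3 + 5*i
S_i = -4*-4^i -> [-4, 16, -64, 256, -1024]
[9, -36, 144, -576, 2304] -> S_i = 9*-4^i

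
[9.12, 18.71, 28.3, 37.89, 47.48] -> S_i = 9.12 + 9.59*i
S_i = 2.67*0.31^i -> [2.67, 0.83, 0.26, 0.08, 0.02]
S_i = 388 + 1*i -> [388, 389, 390, 391, 392]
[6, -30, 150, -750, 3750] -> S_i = 6*-5^i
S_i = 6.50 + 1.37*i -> [6.5, 7.87, 9.24, 10.61, 11.98]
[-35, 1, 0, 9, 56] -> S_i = Random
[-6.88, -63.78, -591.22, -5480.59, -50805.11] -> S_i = -6.88*9.27^i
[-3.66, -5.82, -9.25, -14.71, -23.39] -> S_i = -3.66*1.59^i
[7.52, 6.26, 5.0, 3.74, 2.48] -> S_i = 7.52 + -1.26*i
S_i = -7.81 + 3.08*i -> [-7.81, -4.73, -1.65, 1.43, 4.51]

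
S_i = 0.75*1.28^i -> [0.75, 0.96, 1.23, 1.57, 2.01]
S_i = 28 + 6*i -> [28, 34, 40, 46, 52]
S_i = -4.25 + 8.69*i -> [-4.25, 4.44, 13.13, 21.82, 30.51]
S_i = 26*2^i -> [26, 52, 104, 208, 416]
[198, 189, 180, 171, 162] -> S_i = 198 + -9*i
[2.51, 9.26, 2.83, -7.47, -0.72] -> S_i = Random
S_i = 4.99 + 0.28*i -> [4.99, 5.27, 5.55, 5.83, 6.11]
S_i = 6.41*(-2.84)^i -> [6.41, -18.2, 51.7, -146.83, 417.0]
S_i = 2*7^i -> [2, 14, 98, 686, 4802]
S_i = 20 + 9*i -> [20, 29, 38, 47, 56]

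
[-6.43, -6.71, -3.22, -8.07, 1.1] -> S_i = Random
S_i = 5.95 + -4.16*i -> [5.95, 1.79, -2.37, -6.53, -10.69]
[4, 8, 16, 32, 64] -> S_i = 4*2^i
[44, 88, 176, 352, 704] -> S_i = 44*2^i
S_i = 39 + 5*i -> [39, 44, 49, 54, 59]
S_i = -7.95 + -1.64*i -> [-7.95, -9.59, -11.23, -12.87, -14.51]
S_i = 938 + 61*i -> [938, 999, 1060, 1121, 1182]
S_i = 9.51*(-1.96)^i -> [9.51, -18.64, 36.53, -71.61, 140.35]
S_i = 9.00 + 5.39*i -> [9.0, 14.39, 19.78, 25.17, 30.56]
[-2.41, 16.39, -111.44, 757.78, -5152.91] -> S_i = -2.41*(-6.80)^i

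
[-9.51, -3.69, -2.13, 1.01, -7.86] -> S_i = Random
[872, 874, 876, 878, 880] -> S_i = 872 + 2*i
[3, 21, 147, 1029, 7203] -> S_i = 3*7^i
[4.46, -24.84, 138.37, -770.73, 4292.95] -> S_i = 4.46*(-5.57)^i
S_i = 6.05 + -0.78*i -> [6.05, 5.27, 4.49, 3.71, 2.93]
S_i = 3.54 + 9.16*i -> [3.54, 12.7, 21.86, 31.02, 40.18]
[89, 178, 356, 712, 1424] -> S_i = 89*2^i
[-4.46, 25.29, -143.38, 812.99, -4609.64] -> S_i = -4.46*(-5.67)^i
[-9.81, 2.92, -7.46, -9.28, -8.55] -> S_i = Random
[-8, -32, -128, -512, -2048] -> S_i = -8*4^i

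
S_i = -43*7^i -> [-43, -301, -2107, -14749, -103243]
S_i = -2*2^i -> [-2, -4, -8, -16, -32]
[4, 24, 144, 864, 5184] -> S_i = 4*6^i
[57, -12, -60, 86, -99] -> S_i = Random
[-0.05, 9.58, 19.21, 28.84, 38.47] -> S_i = -0.05 + 9.63*i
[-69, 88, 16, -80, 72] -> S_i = Random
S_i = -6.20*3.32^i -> [-6.2, -20.58, -68.34, -226.89, -753.26]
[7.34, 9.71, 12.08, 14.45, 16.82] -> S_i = 7.34 + 2.37*i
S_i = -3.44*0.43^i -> [-3.44, -1.48, -0.64, -0.27, -0.12]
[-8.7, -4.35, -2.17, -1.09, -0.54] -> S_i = -8.70*0.50^i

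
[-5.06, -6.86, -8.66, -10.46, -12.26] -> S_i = -5.06 + -1.80*i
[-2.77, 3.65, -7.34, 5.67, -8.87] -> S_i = Random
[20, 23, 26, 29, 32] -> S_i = 20 + 3*i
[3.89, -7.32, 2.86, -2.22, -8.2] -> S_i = Random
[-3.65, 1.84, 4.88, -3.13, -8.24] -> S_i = Random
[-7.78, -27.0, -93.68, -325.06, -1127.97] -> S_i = -7.78*3.47^i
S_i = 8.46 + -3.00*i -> [8.46, 5.46, 2.46, -0.54, -3.54]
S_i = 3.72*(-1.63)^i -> [3.72, -6.06, 9.88, -16.11, 26.26]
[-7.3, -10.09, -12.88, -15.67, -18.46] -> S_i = -7.30 + -2.79*i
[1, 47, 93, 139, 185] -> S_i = 1 + 46*i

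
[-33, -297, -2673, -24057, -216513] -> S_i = -33*9^i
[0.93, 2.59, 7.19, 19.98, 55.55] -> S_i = 0.93*2.78^i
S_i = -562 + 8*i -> [-562, -554, -546, -538, -530]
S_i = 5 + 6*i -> [5, 11, 17, 23, 29]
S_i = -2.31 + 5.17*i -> [-2.31, 2.86, 8.03, 13.2, 18.37]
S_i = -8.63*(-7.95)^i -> [-8.63, 68.61, -545.44, 4336.23, -34473.02]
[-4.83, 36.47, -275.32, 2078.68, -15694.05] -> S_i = -4.83*(-7.55)^i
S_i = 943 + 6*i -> [943, 949, 955, 961, 967]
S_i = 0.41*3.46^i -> [0.41, 1.42, 4.91, 16.98, 58.76]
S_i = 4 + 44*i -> [4, 48, 92, 136, 180]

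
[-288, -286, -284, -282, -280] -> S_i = -288 + 2*i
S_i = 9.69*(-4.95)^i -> [9.69, -47.97, 237.43, -1175.27, 5817.61]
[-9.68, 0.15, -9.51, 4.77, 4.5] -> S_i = Random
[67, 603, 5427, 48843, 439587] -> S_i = 67*9^i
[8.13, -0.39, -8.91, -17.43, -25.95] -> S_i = 8.13 + -8.52*i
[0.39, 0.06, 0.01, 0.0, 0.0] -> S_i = 0.39*0.15^i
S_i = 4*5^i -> [4, 20, 100, 500, 2500]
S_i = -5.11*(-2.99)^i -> [-5.11, 15.28, -45.68, 136.59, -408.42]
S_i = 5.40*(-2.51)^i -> [5.4, -13.55, 34.02, -85.39, 214.33]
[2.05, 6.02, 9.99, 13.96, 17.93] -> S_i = 2.05 + 3.97*i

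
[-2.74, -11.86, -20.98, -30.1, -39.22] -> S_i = -2.74 + -9.12*i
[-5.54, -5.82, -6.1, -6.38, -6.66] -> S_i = -5.54 + -0.28*i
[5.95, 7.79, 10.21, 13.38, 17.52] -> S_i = 5.95*1.31^i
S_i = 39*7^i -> [39, 273, 1911, 13377, 93639]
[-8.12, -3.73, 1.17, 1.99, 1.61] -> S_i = Random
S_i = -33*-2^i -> [-33, 66, -132, 264, -528]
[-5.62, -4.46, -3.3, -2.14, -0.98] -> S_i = -5.62 + 1.16*i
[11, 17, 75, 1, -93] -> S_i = Random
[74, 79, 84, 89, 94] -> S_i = 74 + 5*i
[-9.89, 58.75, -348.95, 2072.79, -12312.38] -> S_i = -9.89*(-5.94)^i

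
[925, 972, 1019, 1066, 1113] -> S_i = 925 + 47*i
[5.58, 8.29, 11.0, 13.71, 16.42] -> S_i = 5.58 + 2.71*i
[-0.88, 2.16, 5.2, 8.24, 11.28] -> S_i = -0.88 + 3.04*i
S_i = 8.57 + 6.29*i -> [8.57, 14.86, 21.15, 27.44, 33.73]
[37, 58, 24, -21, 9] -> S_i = Random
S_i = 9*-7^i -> [9, -63, 441, -3087, 21609]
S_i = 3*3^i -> [3, 9, 27, 81, 243]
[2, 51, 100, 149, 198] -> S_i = 2 + 49*i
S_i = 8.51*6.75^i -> [8.51, 57.44, 387.74, 2617.22, 17666.26]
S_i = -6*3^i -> [-6, -18, -54, -162, -486]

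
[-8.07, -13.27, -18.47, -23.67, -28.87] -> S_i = -8.07 + -5.20*i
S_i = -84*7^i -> [-84, -588, -4116, -28812, -201684]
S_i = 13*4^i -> [13, 52, 208, 832, 3328]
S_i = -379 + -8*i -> [-379, -387, -395, -403, -411]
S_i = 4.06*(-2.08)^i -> [4.06, -8.44, 17.57, -36.54, 75.99]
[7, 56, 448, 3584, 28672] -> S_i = 7*8^i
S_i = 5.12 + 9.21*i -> [5.12, 14.33, 23.54, 32.75, 41.96]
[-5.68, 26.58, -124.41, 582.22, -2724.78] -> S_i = -5.68*(-4.68)^i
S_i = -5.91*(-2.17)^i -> [-5.91, 12.82, -27.83, 60.39, -131.05]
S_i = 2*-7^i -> [2, -14, 98, -686, 4802]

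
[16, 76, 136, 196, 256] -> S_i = 16 + 60*i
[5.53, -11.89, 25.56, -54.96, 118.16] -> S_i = 5.53*(-2.15)^i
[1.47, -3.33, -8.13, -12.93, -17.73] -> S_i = 1.47 + -4.80*i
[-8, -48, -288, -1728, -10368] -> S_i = -8*6^i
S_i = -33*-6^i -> [-33, 198, -1188, 7128, -42768]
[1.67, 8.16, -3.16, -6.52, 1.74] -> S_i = Random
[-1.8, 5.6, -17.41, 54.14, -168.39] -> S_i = -1.80*(-3.11)^i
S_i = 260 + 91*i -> [260, 351, 442, 533, 624]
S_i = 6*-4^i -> [6, -24, 96, -384, 1536]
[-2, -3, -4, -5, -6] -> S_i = -2 + -1*i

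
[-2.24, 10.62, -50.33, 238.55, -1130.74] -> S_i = -2.24*(-4.74)^i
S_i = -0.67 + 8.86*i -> [-0.67, 8.19, 17.05, 25.91, 34.77]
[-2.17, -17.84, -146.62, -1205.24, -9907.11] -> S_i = -2.17*8.22^i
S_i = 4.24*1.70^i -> [4.24, 7.21, 12.25, 20.83, 35.41]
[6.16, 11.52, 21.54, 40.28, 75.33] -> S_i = 6.16*1.87^i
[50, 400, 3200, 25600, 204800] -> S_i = 50*8^i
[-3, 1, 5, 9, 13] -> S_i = -3 + 4*i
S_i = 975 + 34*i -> [975, 1009, 1043, 1077, 1111]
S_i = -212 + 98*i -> [-212, -114, -16, 82, 180]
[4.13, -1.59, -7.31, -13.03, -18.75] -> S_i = 4.13 + -5.72*i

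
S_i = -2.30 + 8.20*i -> [-2.3, 5.9, 14.1, 22.3, 30.5]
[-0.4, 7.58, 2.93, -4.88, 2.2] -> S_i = Random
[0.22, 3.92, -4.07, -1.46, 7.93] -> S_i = Random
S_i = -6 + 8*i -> [-6, 2, 10, 18, 26]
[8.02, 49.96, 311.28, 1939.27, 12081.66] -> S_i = 8.02*6.23^i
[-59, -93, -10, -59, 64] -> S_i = Random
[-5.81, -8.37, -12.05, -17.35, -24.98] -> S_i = -5.81*1.44^i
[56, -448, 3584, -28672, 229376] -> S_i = 56*-8^i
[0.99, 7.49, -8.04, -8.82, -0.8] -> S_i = Random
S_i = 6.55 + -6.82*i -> [6.55, -0.27, -7.09, -13.91, -20.73]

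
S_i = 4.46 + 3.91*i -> [4.46, 8.37, 12.28, 16.19, 20.1]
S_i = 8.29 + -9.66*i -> [8.29, -1.37, -11.03, -20.69, -30.35]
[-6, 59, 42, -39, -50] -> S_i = Random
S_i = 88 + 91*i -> [88, 179, 270, 361, 452]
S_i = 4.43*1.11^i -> [4.43, 4.92, 5.46, 6.06, 6.73]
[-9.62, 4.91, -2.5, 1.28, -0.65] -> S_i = -9.62*(-0.51)^i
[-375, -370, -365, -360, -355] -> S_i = -375 + 5*i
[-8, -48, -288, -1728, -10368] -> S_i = -8*6^i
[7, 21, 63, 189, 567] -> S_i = 7*3^i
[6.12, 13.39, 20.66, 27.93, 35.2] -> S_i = 6.12 + 7.27*i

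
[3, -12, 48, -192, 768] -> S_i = 3*-4^i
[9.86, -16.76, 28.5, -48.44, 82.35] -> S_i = 9.86*(-1.70)^i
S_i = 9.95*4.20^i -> [9.95, 41.79, 175.52, 737.18, 3096.14]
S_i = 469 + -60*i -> [469, 409, 349, 289, 229]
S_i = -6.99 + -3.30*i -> [-6.99, -10.29, -13.59, -16.89, -20.19]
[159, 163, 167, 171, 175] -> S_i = 159 + 4*i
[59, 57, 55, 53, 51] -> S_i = 59 + -2*i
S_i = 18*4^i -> [18, 72, 288, 1152, 4608]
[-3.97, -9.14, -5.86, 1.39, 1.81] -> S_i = Random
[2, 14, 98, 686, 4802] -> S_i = 2*7^i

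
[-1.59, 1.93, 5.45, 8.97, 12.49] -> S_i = -1.59 + 3.52*i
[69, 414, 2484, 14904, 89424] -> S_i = 69*6^i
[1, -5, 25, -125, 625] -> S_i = 1*-5^i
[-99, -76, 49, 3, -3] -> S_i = Random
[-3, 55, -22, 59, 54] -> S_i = Random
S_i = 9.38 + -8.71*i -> [9.38, 0.67, -8.04, -16.75, -25.46]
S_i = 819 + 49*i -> [819, 868, 917, 966, 1015]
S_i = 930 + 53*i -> [930, 983, 1036, 1089, 1142]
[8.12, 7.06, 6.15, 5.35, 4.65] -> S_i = 8.12*0.87^i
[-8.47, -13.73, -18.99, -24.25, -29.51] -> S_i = -8.47 + -5.26*i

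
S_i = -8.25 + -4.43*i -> [-8.25, -12.68, -17.11, -21.54, -25.97]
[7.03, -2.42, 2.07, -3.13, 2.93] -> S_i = Random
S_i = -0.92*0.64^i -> [-0.92, -0.59, -0.38, -0.24, -0.15]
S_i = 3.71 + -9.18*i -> [3.71, -5.47, -14.65, -23.83, -33.01]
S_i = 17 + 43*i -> [17, 60, 103, 146, 189]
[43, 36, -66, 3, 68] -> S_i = Random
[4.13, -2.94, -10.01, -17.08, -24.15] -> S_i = 4.13 + -7.07*i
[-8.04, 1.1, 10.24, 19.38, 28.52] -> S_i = -8.04 + 9.14*i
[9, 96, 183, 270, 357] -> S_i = 9 + 87*i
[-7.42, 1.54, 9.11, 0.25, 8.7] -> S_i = Random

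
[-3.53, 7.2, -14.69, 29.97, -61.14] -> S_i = -3.53*(-2.04)^i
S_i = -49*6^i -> [-49, -294, -1764, -10584, -63504]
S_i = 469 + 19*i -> [469, 488, 507, 526, 545]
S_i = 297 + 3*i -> [297, 300, 303, 306, 309]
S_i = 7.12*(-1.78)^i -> [7.12, -12.67, 22.56, -40.16, 71.48]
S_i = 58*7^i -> [58, 406, 2842, 19894, 139258]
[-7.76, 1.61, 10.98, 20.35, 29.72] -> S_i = -7.76 + 9.37*i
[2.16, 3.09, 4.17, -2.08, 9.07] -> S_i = Random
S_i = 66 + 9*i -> [66, 75, 84, 93, 102]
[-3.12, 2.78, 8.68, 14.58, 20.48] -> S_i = -3.12 + 5.90*i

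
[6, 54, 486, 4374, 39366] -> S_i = 6*9^i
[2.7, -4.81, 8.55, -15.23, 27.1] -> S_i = 2.70*(-1.78)^i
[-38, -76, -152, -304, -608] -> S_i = -38*2^i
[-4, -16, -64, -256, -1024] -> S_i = -4*4^i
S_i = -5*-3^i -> [-5, 15, -45, 135, -405]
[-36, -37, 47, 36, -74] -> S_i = Random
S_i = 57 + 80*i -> [57, 137, 217, 297, 377]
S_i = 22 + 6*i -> [22, 28, 34, 40, 46]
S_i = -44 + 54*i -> [-44, 10, 64, 118, 172]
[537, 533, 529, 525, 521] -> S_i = 537 + -4*i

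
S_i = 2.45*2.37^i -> [2.45, 5.81, 13.76, 32.61, 77.3]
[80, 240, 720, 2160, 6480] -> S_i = 80*3^i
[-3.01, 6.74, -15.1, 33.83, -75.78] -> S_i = -3.01*(-2.24)^i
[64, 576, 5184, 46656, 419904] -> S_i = 64*9^i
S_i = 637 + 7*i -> [637, 644, 651, 658, 665]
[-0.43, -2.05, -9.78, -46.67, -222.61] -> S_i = -0.43*4.77^i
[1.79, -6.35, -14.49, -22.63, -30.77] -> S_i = 1.79 + -8.14*i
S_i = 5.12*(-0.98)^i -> [5.12, -5.02, 4.92, -4.82, 4.72]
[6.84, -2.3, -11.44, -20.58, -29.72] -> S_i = 6.84 + -9.14*i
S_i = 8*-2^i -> [8, -16, 32, -64, 128]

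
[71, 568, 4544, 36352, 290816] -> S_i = 71*8^i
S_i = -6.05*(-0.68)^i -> [-6.05, 4.11, -2.8, 1.9, -1.29]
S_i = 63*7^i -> [63, 441, 3087, 21609, 151263]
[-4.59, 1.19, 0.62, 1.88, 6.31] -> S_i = Random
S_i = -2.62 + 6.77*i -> [-2.62, 4.15, 10.92, 17.69, 24.46]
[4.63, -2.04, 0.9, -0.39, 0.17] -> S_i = 4.63*(-0.44)^i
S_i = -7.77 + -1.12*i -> [-7.77, -8.89, -10.01, -11.13, -12.25]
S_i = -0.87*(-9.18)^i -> [-0.87, 7.99, -73.32, 673.05, -6178.6]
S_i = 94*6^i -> [94, 564, 3384, 20304, 121824]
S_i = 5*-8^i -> [5, -40, 320, -2560, 20480]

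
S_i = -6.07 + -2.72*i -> [-6.07, -8.79, -11.51, -14.23, -16.95]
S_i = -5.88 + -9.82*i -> [-5.88, -15.7, -25.52, -35.34, -45.16]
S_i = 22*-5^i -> [22, -110, 550, -2750, 13750]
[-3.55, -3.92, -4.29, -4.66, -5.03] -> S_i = -3.55 + -0.37*i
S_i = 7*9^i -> [7, 63, 567, 5103, 45927]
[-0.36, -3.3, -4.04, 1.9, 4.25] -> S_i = Random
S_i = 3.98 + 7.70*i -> [3.98, 11.68, 19.38, 27.08, 34.78]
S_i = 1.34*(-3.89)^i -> [1.34, -5.21, 20.28, -78.88, 306.83]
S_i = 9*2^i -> [9, 18, 36, 72, 144]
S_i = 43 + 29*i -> [43, 72, 101, 130, 159]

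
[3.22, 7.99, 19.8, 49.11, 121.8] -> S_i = 3.22*2.48^i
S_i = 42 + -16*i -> [42, 26, 10, -6, -22]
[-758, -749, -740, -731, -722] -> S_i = -758 + 9*i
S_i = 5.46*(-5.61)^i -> [5.46, -30.63, 171.84, -964.01, 5408.09]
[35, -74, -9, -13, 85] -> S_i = Random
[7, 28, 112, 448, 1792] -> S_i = 7*4^i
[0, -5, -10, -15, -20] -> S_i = 0 + -5*i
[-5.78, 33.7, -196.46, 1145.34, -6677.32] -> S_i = -5.78*(-5.83)^i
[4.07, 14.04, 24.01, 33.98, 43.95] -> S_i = 4.07 + 9.97*i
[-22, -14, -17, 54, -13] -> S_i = Random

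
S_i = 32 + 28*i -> [32, 60, 88, 116, 144]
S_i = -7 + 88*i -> [-7, 81, 169, 257, 345]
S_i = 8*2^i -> [8, 16, 32, 64, 128]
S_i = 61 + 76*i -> [61, 137, 213, 289, 365]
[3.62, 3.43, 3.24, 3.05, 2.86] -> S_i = 3.62 + -0.19*i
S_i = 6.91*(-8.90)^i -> [6.91, -61.5, 547.34, -4871.34, 43354.89]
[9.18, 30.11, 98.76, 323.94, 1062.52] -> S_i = 9.18*3.28^i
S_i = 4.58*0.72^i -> [4.58, 3.3, 2.37, 1.71, 1.23]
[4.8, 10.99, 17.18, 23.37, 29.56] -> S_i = 4.80 + 6.19*i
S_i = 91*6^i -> [91, 546, 3276, 19656, 117936]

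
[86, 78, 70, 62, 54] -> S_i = 86 + -8*i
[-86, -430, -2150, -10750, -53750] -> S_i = -86*5^i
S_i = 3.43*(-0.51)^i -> [3.43, -1.75, 0.89, -0.45, 0.23]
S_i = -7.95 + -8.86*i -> [-7.95, -16.81, -25.67, -34.53, -43.39]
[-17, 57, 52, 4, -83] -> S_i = Random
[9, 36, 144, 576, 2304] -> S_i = 9*4^i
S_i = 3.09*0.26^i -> [3.09, 0.8, 0.21, 0.05, 0.01]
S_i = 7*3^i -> [7, 21, 63, 189, 567]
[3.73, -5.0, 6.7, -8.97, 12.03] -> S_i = 3.73*(-1.34)^i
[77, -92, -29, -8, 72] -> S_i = Random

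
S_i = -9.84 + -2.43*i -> [-9.84, -12.27, -14.7, -17.13, -19.56]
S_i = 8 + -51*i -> [8, -43, -94, -145, -196]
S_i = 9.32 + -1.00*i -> [9.32, 8.32, 7.32, 6.32, 5.32]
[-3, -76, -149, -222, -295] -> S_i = -3 + -73*i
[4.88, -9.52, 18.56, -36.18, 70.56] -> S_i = 4.88*(-1.95)^i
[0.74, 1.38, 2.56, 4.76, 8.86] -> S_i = 0.74*1.86^i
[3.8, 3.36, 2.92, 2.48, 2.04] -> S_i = 3.80 + -0.44*i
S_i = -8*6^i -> [-8, -48, -288, -1728, -10368]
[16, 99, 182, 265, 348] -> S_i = 16 + 83*i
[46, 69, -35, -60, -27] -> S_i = Random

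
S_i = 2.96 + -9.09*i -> [2.96, -6.13, -15.22, -24.31, -33.4]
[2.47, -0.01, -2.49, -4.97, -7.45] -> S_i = 2.47 + -2.48*i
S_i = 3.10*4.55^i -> [3.1, 14.1, 64.18, 292.01, 1328.64]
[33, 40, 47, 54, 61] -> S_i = 33 + 7*i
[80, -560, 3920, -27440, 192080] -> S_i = 80*-7^i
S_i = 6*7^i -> [6, 42, 294, 2058, 14406]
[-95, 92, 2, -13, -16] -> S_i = Random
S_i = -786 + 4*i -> [-786, -782, -778, -774, -770]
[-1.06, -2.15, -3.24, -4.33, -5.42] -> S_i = -1.06 + -1.09*i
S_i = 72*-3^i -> [72, -216, 648, -1944, 5832]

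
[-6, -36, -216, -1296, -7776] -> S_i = -6*6^i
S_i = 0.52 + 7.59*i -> [0.52, 8.11, 15.7, 23.29, 30.88]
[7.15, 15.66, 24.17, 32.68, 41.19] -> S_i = 7.15 + 8.51*i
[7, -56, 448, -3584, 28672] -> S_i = 7*-8^i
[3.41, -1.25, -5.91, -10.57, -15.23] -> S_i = 3.41 + -4.66*i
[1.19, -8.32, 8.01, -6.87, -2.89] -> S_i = Random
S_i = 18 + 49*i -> [18, 67, 116, 165, 214]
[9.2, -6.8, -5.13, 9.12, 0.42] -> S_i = Random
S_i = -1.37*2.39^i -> [-1.37, -3.27, -7.83, -18.7, -44.7]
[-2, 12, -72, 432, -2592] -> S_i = -2*-6^i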